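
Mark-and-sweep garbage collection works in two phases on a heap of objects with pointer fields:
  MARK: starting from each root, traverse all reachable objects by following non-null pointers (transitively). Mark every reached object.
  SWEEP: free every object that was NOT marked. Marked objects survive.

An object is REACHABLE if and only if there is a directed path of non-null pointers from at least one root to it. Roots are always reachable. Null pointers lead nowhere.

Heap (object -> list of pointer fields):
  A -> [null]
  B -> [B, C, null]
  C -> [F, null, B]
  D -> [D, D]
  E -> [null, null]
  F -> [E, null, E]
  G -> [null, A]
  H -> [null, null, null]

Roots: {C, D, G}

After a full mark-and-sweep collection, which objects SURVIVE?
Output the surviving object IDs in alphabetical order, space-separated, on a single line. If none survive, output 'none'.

Answer: A B C D E F G

Derivation:
Roots: C D G
Mark C: refs=F null B, marked=C
Mark D: refs=D D, marked=C D
Mark G: refs=null A, marked=C D G
Mark F: refs=E null E, marked=C D F G
Mark B: refs=B C null, marked=B C D F G
Mark A: refs=null, marked=A B C D F G
Mark E: refs=null null, marked=A B C D E F G
Unmarked (collected): H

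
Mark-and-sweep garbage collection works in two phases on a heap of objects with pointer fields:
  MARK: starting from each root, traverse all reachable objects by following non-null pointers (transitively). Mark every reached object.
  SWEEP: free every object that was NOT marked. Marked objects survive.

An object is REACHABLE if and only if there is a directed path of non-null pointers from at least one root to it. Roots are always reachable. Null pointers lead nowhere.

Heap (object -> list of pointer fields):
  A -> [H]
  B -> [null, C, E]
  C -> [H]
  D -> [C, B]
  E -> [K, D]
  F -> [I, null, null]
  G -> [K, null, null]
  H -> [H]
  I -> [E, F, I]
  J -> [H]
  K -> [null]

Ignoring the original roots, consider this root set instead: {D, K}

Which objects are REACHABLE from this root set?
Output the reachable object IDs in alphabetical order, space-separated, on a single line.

Answer: B C D E H K

Derivation:
Roots: D K
Mark D: refs=C B, marked=D
Mark K: refs=null, marked=D K
Mark C: refs=H, marked=C D K
Mark B: refs=null C E, marked=B C D K
Mark H: refs=H, marked=B C D H K
Mark E: refs=K D, marked=B C D E H K
Unmarked (collected): A F G I J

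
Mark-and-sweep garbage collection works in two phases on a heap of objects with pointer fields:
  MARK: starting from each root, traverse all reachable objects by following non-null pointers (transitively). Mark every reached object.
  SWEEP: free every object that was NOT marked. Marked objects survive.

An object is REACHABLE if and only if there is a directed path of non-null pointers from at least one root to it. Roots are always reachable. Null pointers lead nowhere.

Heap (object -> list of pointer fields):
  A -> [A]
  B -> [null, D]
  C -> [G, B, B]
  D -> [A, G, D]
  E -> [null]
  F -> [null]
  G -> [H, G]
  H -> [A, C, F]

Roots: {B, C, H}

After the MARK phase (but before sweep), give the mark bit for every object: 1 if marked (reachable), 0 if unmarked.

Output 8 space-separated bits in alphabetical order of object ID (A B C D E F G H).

Answer: 1 1 1 1 0 1 1 1

Derivation:
Roots: B C H
Mark B: refs=null D, marked=B
Mark C: refs=G B B, marked=B C
Mark H: refs=A C F, marked=B C H
Mark D: refs=A G D, marked=B C D H
Mark G: refs=H G, marked=B C D G H
Mark A: refs=A, marked=A B C D G H
Mark F: refs=null, marked=A B C D F G H
Unmarked (collected): E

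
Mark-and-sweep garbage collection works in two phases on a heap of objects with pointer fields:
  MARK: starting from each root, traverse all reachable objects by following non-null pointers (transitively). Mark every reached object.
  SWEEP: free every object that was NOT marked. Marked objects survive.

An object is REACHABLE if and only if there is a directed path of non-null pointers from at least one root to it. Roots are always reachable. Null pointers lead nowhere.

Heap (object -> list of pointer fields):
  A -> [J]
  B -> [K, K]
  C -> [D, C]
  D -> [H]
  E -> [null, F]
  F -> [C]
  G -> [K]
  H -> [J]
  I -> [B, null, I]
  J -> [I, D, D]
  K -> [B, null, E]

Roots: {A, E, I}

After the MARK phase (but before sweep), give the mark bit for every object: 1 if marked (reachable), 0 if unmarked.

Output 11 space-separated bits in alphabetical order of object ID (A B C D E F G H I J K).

Answer: 1 1 1 1 1 1 0 1 1 1 1

Derivation:
Roots: A E I
Mark A: refs=J, marked=A
Mark E: refs=null F, marked=A E
Mark I: refs=B null I, marked=A E I
Mark J: refs=I D D, marked=A E I J
Mark F: refs=C, marked=A E F I J
Mark B: refs=K K, marked=A B E F I J
Mark D: refs=H, marked=A B D E F I J
Mark C: refs=D C, marked=A B C D E F I J
Mark K: refs=B null E, marked=A B C D E F I J K
Mark H: refs=J, marked=A B C D E F H I J K
Unmarked (collected): G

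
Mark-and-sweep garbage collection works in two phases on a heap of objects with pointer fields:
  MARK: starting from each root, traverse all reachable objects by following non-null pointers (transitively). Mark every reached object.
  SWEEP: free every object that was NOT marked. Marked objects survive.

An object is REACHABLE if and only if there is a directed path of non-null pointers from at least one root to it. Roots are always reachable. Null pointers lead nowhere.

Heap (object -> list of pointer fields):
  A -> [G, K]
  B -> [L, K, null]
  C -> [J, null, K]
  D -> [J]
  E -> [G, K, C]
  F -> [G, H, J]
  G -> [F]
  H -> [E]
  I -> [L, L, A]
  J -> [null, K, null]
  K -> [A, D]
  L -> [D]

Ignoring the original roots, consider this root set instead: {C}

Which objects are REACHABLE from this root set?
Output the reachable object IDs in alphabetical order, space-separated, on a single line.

Answer: A C D E F G H J K

Derivation:
Roots: C
Mark C: refs=J null K, marked=C
Mark J: refs=null K null, marked=C J
Mark K: refs=A D, marked=C J K
Mark A: refs=G K, marked=A C J K
Mark D: refs=J, marked=A C D J K
Mark G: refs=F, marked=A C D G J K
Mark F: refs=G H J, marked=A C D F G J K
Mark H: refs=E, marked=A C D F G H J K
Mark E: refs=G K C, marked=A C D E F G H J K
Unmarked (collected): B I L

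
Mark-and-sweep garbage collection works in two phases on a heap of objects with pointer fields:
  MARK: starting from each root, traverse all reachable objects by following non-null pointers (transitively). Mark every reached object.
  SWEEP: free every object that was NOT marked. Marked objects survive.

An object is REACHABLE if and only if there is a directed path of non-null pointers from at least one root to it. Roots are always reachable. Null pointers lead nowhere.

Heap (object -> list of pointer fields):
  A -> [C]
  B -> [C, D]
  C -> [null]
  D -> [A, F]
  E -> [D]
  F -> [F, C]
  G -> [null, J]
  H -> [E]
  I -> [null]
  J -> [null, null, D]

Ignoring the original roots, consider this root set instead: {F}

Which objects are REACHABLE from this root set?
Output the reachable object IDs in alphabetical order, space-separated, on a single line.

Roots: F
Mark F: refs=F C, marked=F
Mark C: refs=null, marked=C F
Unmarked (collected): A B D E G H I J

Answer: C F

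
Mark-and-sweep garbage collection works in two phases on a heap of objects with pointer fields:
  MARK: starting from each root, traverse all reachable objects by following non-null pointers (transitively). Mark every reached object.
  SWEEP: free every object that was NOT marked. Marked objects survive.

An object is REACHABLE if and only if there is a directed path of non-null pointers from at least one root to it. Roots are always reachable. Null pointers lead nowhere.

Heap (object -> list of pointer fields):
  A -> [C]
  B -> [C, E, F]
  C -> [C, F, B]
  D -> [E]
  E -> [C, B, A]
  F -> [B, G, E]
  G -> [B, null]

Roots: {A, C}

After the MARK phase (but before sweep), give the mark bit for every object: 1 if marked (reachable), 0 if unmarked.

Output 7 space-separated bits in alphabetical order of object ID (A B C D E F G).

Answer: 1 1 1 0 1 1 1

Derivation:
Roots: A C
Mark A: refs=C, marked=A
Mark C: refs=C F B, marked=A C
Mark F: refs=B G E, marked=A C F
Mark B: refs=C E F, marked=A B C F
Mark G: refs=B null, marked=A B C F G
Mark E: refs=C B A, marked=A B C E F G
Unmarked (collected): D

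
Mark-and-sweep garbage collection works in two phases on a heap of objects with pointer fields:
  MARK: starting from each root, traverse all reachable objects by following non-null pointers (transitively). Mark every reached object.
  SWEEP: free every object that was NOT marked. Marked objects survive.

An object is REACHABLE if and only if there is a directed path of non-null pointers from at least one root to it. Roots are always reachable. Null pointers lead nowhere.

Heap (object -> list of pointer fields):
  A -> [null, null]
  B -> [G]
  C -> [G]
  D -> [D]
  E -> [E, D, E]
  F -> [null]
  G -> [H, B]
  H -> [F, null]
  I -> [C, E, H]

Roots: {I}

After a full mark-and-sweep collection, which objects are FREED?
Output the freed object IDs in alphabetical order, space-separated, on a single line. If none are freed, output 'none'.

Answer: A

Derivation:
Roots: I
Mark I: refs=C E H, marked=I
Mark C: refs=G, marked=C I
Mark E: refs=E D E, marked=C E I
Mark H: refs=F null, marked=C E H I
Mark G: refs=H B, marked=C E G H I
Mark D: refs=D, marked=C D E G H I
Mark F: refs=null, marked=C D E F G H I
Mark B: refs=G, marked=B C D E F G H I
Unmarked (collected): A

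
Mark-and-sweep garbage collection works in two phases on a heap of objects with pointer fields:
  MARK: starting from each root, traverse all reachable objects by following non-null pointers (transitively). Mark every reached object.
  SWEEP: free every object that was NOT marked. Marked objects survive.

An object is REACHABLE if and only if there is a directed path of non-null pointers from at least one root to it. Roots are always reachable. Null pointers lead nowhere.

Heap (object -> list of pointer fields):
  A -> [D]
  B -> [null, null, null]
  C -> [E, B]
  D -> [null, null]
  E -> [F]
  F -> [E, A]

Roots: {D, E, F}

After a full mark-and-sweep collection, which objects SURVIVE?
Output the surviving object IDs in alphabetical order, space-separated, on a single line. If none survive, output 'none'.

Roots: D E F
Mark D: refs=null null, marked=D
Mark E: refs=F, marked=D E
Mark F: refs=E A, marked=D E F
Mark A: refs=D, marked=A D E F
Unmarked (collected): B C

Answer: A D E F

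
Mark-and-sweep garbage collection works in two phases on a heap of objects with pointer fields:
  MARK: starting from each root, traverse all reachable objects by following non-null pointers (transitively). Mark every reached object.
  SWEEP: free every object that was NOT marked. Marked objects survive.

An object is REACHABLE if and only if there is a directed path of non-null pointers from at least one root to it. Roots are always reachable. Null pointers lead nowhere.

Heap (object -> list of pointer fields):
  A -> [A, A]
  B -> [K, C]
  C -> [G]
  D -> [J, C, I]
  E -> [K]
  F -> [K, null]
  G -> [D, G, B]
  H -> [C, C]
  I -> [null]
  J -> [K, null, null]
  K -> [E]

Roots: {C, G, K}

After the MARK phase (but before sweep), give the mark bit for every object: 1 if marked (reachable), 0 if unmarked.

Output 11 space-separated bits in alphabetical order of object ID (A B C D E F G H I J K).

Roots: C G K
Mark C: refs=G, marked=C
Mark G: refs=D G B, marked=C G
Mark K: refs=E, marked=C G K
Mark D: refs=J C I, marked=C D G K
Mark B: refs=K C, marked=B C D G K
Mark E: refs=K, marked=B C D E G K
Mark J: refs=K null null, marked=B C D E G J K
Mark I: refs=null, marked=B C D E G I J K
Unmarked (collected): A F H

Answer: 0 1 1 1 1 0 1 0 1 1 1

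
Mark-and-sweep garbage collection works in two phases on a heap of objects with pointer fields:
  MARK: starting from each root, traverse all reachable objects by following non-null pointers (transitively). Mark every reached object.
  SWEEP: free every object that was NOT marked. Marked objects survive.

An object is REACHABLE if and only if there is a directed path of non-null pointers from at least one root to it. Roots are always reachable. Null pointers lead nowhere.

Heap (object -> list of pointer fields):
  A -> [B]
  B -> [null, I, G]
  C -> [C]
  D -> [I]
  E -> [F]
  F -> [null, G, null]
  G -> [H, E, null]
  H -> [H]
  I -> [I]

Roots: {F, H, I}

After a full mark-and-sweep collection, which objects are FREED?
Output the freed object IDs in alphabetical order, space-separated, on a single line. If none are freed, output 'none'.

Roots: F H I
Mark F: refs=null G null, marked=F
Mark H: refs=H, marked=F H
Mark I: refs=I, marked=F H I
Mark G: refs=H E null, marked=F G H I
Mark E: refs=F, marked=E F G H I
Unmarked (collected): A B C D

Answer: A B C D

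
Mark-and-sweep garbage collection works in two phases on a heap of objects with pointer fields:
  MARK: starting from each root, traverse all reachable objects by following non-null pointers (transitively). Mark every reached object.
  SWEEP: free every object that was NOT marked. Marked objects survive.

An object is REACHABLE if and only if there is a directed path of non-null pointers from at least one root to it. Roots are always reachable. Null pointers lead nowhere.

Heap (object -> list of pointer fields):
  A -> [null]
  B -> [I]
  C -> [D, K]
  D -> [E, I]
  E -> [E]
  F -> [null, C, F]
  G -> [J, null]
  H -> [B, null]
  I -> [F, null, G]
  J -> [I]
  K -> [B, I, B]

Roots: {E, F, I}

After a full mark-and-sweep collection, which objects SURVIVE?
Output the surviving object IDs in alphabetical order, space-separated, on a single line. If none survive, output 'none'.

Answer: B C D E F G I J K

Derivation:
Roots: E F I
Mark E: refs=E, marked=E
Mark F: refs=null C F, marked=E F
Mark I: refs=F null G, marked=E F I
Mark C: refs=D K, marked=C E F I
Mark G: refs=J null, marked=C E F G I
Mark D: refs=E I, marked=C D E F G I
Mark K: refs=B I B, marked=C D E F G I K
Mark J: refs=I, marked=C D E F G I J K
Mark B: refs=I, marked=B C D E F G I J K
Unmarked (collected): A H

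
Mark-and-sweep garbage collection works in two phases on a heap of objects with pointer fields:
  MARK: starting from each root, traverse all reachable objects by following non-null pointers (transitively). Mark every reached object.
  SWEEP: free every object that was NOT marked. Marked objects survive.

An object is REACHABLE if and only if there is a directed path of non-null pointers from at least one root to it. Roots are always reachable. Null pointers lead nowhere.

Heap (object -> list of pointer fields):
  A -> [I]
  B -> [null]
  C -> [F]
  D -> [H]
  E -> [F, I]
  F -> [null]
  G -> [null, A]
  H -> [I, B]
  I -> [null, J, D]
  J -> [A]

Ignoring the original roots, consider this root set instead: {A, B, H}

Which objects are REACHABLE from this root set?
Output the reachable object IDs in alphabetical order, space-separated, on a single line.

Roots: A B H
Mark A: refs=I, marked=A
Mark B: refs=null, marked=A B
Mark H: refs=I B, marked=A B H
Mark I: refs=null J D, marked=A B H I
Mark J: refs=A, marked=A B H I J
Mark D: refs=H, marked=A B D H I J
Unmarked (collected): C E F G

Answer: A B D H I J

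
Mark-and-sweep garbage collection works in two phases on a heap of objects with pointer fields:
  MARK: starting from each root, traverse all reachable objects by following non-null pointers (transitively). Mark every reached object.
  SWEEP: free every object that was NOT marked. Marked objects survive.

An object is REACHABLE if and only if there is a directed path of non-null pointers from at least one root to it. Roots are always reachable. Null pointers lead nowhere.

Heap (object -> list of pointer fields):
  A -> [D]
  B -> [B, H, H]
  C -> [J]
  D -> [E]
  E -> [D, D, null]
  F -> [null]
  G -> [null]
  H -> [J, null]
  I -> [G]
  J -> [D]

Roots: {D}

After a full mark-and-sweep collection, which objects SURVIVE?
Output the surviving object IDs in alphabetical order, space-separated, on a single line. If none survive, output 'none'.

Roots: D
Mark D: refs=E, marked=D
Mark E: refs=D D null, marked=D E
Unmarked (collected): A B C F G H I J

Answer: D E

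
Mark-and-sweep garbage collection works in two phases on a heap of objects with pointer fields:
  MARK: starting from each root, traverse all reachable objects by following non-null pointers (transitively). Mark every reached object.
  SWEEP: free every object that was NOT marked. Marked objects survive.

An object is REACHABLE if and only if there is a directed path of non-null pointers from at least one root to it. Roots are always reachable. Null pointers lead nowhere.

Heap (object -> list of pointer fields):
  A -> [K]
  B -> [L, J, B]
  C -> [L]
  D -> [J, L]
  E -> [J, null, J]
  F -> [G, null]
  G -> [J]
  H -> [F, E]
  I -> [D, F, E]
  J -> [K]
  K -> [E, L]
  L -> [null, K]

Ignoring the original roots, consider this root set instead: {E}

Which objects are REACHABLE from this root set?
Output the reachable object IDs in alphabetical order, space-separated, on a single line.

Answer: E J K L

Derivation:
Roots: E
Mark E: refs=J null J, marked=E
Mark J: refs=K, marked=E J
Mark K: refs=E L, marked=E J K
Mark L: refs=null K, marked=E J K L
Unmarked (collected): A B C D F G H I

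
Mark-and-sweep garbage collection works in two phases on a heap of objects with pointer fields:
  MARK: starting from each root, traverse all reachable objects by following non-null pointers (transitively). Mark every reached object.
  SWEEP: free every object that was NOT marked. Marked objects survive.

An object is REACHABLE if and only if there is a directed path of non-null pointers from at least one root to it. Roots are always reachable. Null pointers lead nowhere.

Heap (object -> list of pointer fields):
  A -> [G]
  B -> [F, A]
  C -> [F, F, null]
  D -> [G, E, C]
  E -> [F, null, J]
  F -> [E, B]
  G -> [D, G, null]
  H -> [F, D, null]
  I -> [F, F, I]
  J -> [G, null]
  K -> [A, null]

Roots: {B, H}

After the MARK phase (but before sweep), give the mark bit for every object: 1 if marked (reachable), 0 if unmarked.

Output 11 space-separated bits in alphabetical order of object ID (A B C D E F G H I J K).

Roots: B H
Mark B: refs=F A, marked=B
Mark H: refs=F D null, marked=B H
Mark F: refs=E B, marked=B F H
Mark A: refs=G, marked=A B F H
Mark D: refs=G E C, marked=A B D F H
Mark E: refs=F null J, marked=A B D E F H
Mark G: refs=D G null, marked=A B D E F G H
Mark C: refs=F F null, marked=A B C D E F G H
Mark J: refs=G null, marked=A B C D E F G H J
Unmarked (collected): I K

Answer: 1 1 1 1 1 1 1 1 0 1 0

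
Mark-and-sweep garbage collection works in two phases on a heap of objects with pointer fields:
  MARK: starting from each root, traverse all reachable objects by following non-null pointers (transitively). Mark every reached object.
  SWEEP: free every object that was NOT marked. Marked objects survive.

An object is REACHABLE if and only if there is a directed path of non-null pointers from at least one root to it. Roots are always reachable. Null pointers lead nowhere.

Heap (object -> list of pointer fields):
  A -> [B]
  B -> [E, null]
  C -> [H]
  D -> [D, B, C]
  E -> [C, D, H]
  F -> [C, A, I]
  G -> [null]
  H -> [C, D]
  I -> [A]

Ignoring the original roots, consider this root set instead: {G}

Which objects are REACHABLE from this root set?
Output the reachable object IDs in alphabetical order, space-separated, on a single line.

Roots: G
Mark G: refs=null, marked=G
Unmarked (collected): A B C D E F H I

Answer: G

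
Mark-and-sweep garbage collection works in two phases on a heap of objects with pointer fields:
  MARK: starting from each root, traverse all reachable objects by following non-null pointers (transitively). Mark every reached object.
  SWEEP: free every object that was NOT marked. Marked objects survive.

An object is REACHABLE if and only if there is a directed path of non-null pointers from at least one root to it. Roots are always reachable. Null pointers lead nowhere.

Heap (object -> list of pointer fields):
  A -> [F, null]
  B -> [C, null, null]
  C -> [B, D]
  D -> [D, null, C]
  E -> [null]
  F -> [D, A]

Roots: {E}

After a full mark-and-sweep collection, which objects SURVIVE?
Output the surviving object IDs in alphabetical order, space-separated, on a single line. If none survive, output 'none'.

Roots: E
Mark E: refs=null, marked=E
Unmarked (collected): A B C D F

Answer: E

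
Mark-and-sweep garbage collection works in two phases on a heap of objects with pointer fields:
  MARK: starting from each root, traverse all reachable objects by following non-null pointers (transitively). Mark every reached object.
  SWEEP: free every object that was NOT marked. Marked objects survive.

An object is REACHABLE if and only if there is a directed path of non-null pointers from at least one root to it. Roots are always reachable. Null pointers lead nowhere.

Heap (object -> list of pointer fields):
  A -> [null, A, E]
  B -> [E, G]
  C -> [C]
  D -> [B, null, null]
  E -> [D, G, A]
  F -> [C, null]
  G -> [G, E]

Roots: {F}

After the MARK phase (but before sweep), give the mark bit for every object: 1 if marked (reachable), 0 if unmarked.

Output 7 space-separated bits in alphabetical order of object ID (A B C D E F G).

Answer: 0 0 1 0 0 1 0

Derivation:
Roots: F
Mark F: refs=C null, marked=F
Mark C: refs=C, marked=C F
Unmarked (collected): A B D E G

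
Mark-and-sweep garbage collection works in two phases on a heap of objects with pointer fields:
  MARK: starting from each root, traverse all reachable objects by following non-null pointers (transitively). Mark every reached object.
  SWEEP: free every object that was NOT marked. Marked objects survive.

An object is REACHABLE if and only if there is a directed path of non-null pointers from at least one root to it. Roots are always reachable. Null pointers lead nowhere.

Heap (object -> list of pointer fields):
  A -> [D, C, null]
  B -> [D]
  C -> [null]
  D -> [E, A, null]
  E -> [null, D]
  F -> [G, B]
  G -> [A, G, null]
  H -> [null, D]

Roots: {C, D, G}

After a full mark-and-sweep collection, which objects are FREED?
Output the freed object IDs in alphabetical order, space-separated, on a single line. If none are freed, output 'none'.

Answer: B F H

Derivation:
Roots: C D G
Mark C: refs=null, marked=C
Mark D: refs=E A null, marked=C D
Mark G: refs=A G null, marked=C D G
Mark E: refs=null D, marked=C D E G
Mark A: refs=D C null, marked=A C D E G
Unmarked (collected): B F H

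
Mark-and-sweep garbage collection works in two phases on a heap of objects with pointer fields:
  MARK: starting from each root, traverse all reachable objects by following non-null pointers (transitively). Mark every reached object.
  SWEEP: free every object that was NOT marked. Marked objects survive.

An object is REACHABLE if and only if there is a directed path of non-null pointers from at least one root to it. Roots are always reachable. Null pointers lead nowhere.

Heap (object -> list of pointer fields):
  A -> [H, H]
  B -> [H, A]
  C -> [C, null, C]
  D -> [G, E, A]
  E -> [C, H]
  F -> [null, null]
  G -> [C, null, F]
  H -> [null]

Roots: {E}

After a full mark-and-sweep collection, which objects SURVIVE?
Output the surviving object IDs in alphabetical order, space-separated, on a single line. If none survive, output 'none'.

Roots: E
Mark E: refs=C H, marked=E
Mark C: refs=C null C, marked=C E
Mark H: refs=null, marked=C E H
Unmarked (collected): A B D F G

Answer: C E H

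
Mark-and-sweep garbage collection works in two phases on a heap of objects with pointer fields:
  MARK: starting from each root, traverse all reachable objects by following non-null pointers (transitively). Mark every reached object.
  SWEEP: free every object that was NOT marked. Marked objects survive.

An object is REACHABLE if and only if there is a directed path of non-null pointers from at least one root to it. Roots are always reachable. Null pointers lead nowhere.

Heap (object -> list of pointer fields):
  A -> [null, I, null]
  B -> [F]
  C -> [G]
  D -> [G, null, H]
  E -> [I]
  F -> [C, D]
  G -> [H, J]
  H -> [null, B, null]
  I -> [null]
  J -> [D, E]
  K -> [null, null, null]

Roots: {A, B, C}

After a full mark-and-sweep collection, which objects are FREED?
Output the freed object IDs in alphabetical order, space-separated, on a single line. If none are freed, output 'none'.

Roots: A B C
Mark A: refs=null I null, marked=A
Mark B: refs=F, marked=A B
Mark C: refs=G, marked=A B C
Mark I: refs=null, marked=A B C I
Mark F: refs=C D, marked=A B C F I
Mark G: refs=H J, marked=A B C F G I
Mark D: refs=G null H, marked=A B C D F G I
Mark H: refs=null B null, marked=A B C D F G H I
Mark J: refs=D E, marked=A B C D F G H I J
Mark E: refs=I, marked=A B C D E F G H I J
Unmarked (collected): K

Answer: K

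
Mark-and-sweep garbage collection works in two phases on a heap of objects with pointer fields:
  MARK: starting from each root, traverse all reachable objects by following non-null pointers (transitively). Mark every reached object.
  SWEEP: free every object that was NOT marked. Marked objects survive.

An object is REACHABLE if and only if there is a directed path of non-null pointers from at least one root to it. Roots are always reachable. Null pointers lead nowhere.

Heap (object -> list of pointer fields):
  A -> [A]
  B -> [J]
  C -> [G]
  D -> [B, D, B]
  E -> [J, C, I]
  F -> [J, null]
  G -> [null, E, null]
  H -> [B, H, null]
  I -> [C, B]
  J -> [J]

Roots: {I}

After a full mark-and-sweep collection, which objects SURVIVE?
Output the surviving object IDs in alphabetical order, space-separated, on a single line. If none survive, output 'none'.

Answer: B C E G I J

Derivation:
Roots: I
Mark I: refs=C B, marked=I
Mark C: refs=G, marked=C I
Mark B: refs=J, marked=B C I
Mark G: refs=null E null, marked=B C G I
Mark J: refs=J, marked=B C G I J
Mark E: refs=J C I, marked=B C E G I J
Unmarked (collected): A D F H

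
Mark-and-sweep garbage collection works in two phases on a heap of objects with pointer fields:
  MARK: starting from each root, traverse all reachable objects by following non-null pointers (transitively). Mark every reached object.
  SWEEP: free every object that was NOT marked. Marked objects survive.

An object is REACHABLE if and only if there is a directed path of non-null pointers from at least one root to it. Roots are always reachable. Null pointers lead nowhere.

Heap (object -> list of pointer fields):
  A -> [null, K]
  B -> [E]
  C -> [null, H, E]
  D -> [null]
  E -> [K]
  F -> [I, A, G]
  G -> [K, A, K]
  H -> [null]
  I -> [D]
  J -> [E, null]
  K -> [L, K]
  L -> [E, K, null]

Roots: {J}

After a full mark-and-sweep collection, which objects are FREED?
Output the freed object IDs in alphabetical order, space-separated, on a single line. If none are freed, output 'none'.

Roots: J
Mark J: refs=E null, marked=J
Mark E: refs=K, marked=E J
Mark K: refs=L K, marked=E J K
Mark L: refs=E K null, marked=E J K L
Unmarked (collected): A B C D F G H I

Answer: A B C D F G H I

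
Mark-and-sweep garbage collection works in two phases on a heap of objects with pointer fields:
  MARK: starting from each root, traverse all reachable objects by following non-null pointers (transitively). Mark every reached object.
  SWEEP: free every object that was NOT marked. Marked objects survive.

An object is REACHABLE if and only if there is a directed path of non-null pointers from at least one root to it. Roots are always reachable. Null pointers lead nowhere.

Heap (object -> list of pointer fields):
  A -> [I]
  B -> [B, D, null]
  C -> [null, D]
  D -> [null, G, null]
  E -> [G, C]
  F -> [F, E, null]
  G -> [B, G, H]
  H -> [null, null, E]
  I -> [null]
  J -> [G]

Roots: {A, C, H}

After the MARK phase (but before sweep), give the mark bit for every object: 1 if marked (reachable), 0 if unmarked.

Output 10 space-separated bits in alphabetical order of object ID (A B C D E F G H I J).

Answer: 1 1 1 1 1 0 1 1 1 0

Derivation:
Roots: A C H
Mark A: refs=I, marked=A
Mark C: refs=null D, marked=A C
Mark H: refs=null null E, marked=A C H
Mark I: refs=null, marked=A C H I
Mark D: refs=null G null, marked=A C D H I
Mark E: refs=G C, marked=A C D E H I
Mark G: refs=B G H, marked=A C D E G H I
Mark B: refs=B D null, marked=A B C D E G H I
Unmarked (collected): F J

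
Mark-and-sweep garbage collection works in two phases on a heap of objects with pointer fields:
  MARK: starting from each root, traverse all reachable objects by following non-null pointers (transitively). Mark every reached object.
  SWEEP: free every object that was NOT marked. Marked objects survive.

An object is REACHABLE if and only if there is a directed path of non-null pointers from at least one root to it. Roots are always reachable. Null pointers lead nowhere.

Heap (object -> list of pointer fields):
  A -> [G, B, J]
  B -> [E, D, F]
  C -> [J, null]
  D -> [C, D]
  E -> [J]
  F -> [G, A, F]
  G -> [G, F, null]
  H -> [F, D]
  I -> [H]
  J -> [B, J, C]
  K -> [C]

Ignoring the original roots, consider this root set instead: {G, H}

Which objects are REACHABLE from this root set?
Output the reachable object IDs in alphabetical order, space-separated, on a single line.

Answer: A B C D E F G H J

Derivation:
Roots: G H
Mark G: refs=G F null, marked=G
Mark H: refs=F D, marked=G H
Mark F: refs=G A F, marked=F G H
Mark D: refs=C D, marked=D F G H
Mark A: refs=G B J, marked=A D F G H
Mark C: refs=J null, marked=A C D F G H
Mark B: refs=E D F, marked=A B C D F G H
Mark J: refs=B J C, marked=A B C D F G H J
Mark E: refs=J, marked=A B C D E F G H J
Unmarked (collected): I K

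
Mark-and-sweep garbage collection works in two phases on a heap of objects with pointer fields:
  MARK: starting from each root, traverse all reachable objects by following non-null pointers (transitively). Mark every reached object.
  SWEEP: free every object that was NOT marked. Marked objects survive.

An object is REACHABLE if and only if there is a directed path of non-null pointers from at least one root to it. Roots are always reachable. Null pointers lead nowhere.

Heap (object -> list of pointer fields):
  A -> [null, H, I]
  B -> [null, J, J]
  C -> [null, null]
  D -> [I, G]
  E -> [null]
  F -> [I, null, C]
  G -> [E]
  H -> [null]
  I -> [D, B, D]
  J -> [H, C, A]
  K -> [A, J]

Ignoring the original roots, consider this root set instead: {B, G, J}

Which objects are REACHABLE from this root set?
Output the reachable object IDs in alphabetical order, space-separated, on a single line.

Answer: A B C D E G H I J

Derivation:
Roots: B G J
Mark B: refs=null J J, marked=B
Mark G: refs=E, marked=B G
Mark J: refs=H C A, marked=B G J
Mark E: refs=null, marked=B E G J
Mark H: refs=null, marked=B E G H J
Mark C: refs=null null, marked=B C E G H J
Mark A: refs=null H I, marked=A B C E G H J
Mark I: refs=D B D, marked=A B C E G H I J
Mark D: refs=I G, marked=A B C D E G H I J
Unmarked (collected): F K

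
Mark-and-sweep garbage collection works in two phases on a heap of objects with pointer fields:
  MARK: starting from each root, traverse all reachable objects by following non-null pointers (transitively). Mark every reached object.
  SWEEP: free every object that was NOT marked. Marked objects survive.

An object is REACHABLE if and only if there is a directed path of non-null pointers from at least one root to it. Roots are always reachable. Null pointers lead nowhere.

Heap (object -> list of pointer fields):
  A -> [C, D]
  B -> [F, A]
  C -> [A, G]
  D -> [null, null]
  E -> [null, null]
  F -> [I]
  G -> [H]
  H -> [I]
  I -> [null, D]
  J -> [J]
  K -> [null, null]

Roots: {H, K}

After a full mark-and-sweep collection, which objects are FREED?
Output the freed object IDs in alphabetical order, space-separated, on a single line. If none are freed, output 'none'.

Answer: A B C E F G J

Derivation:
Roots: H K
Mark H: refs=I, marked=H
Mark K: refs=null null, marked=H K
Mark I: refs=null D, marked=H I K
Mark D: refs=null null, marked=D H I K
Unmarked (collected): A B C E F G J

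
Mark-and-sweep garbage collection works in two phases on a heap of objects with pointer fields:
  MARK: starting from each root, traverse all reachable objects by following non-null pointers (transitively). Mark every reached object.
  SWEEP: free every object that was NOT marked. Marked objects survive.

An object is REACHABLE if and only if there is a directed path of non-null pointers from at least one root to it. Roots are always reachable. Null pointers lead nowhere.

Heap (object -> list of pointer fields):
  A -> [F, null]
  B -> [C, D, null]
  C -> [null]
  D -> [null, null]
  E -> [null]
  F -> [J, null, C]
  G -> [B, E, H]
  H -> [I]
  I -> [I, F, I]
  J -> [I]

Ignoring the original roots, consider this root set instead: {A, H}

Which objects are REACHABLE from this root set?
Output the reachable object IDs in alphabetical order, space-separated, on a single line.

Answer: A C F H I J

Derivation:
Roots: A H
Mark A: refs=F null, marked=A
Mark H: refs=I, marked=A H
Mark F: refs=J null C, marked=A F H
Mark I: refs=I F I, marked=A F H I
Mark J: refs=I, marked=A F H I J
Mark C: refs=null, marked=A C F H I J
Unmarked (collected): B D E G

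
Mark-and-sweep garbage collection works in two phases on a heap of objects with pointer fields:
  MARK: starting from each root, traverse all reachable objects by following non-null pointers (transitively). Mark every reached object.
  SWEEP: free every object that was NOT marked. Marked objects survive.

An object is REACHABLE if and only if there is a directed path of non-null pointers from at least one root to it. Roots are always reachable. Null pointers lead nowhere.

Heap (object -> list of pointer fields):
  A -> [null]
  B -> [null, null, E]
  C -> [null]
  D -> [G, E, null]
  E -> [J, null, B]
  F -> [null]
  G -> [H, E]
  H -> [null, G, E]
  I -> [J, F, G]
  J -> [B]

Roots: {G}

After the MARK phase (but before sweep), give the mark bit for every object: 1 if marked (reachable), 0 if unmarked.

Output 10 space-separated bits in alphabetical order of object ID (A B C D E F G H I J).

Roots: G
Mark G: refs=H E, marked=G
Mark H: refs=null G E, marked=G H
Mark E: refs=J null B, marked=E G H
Mark J: refs=B, marked=E G H J
Mark B: refs=null null E, marked=B E G H J
Unmarked (collected): A C D F I

Answer: 0 1 0 0 1 0 1 1 0 1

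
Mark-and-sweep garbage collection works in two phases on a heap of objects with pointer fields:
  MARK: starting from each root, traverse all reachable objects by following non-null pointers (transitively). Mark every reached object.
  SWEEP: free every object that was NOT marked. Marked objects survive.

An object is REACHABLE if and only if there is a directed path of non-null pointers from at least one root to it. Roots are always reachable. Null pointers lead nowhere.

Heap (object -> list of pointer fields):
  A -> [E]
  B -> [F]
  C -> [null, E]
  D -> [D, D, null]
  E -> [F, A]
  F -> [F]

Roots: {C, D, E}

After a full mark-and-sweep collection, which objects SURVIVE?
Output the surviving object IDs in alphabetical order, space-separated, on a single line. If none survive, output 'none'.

Roots: C D E
Mark C: refs=null E, marked=C
Mark D: refs=D D null, marked=C D
Mark E: refs=F A, marked=C D E
Mark F: refs=F, marked=C D E F
Mark A: refs=E, marked=A C D E F
Unmarked (collected): B

Answer: A C D E F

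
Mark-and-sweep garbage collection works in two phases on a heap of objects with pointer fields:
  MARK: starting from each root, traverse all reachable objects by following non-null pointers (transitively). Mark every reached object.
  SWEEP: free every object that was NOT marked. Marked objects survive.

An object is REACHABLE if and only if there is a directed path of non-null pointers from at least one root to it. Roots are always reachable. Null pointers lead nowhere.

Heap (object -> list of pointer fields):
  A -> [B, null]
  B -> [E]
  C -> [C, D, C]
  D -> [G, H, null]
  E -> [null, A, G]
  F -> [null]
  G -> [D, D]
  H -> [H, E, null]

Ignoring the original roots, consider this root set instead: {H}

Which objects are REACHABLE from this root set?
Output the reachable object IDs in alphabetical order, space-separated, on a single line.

Answer: A B D E G H

Derivation:
Roots: H
Mark H: refs=H E null, marked=H
Mark E: refs=null A G, marked=E H
Mark A: refs=B null, marked=A E H
Mark G: refs=D D, marked=A E G H
Mark B: refs=E, marked=A B E G H
Mark D: refs=G H null, marked=A B D E G H
Unmarked (collected): C F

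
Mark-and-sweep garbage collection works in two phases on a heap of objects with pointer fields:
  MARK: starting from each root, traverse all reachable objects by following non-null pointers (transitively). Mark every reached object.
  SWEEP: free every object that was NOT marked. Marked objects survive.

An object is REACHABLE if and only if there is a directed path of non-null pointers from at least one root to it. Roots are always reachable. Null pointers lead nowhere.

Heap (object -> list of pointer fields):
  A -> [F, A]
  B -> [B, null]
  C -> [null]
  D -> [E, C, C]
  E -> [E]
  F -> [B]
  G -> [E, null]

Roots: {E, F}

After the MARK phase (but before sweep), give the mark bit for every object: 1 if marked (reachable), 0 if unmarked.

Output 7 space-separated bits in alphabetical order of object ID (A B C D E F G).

Answer: 0 1 0 0 1 1 0

Derivation:
Roots: E F
Mark E: refs=E, marked=E
Mark F: refs=B, marked=E F
Mark B: refs=B null, marked=B E F
Unmarked (collected): A C D G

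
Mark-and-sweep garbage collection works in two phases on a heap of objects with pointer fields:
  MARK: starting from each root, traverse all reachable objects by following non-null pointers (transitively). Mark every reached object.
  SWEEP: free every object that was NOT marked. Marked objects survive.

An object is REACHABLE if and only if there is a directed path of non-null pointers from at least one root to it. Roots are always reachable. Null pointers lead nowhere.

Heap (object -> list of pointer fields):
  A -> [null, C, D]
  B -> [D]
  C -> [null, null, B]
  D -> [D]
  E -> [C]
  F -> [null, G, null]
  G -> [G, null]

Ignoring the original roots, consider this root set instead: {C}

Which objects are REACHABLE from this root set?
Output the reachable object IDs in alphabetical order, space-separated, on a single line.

Answer: B C D

Derivation:
Roots: C
Mark C: refs=null null B, marked=C
Mark B: refs=D, marked=B C
Mark D: refs=D, marked=B C D
Unmarked (collected): A E F G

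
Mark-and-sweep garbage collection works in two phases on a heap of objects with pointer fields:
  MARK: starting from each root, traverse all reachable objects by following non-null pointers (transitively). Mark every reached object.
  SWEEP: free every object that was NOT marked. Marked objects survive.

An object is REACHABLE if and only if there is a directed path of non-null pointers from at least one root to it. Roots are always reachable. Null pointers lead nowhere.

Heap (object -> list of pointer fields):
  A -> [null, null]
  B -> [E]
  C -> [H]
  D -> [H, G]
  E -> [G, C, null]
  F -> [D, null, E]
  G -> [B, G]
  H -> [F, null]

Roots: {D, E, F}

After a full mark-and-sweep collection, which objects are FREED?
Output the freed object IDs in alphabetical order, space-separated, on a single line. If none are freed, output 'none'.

Answer: A

Derivation:
Roots: D E F
Mark D: refs=H G, marked=D
Mark E: refs=G C null, marked=D E
Mark F: refs=D null E, marked=D E F
Mark H: refs=F null, marked=D E F H
Mark G: refs=B G, marked=D E F G H
Mark C: refs=H, marked=C D E F G H
Mark B: refs=E, marked=B C D E F G H
Unmarked (collected): A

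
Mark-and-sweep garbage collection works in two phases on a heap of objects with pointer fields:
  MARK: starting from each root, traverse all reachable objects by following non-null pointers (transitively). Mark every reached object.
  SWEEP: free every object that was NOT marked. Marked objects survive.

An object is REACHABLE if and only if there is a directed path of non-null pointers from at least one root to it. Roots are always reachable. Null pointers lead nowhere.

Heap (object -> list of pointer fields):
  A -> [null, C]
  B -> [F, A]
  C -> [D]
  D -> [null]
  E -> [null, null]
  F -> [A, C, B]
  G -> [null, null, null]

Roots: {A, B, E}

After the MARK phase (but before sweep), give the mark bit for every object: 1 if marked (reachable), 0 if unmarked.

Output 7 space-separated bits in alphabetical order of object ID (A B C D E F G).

Answer: 1 1 1 1 1 1 0

Derivation:
Roots: A B E
Mark A: refs=null C, marked=A
Mark B: refs=F A, marked=A B
Mark E: refs=null null, marked=A B E
Mark C: refs=D, marked=A B C E
Mark F: refs=A C B, marked=A B C E F
Mark D: refs=null, marked=A B C D E F
Unmarked (collected): G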